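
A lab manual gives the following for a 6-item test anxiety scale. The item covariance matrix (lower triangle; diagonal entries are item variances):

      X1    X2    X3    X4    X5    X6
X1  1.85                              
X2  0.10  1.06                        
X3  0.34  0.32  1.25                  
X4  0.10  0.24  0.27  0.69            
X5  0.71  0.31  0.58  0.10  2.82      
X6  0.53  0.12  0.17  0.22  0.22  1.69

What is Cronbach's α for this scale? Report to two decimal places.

Σσ²ᵢ = 1.85 + 1.06 + 1.25 + 0.69 + 2.82 + 1.69 = 9.36
Sum of off-diagonal covariances = 4.33
total variance = 9.36 + 2 × 4.33 = 18.02
α = (k/(k−1))·(1 − Σσ²ᵢ/total variance) = (6/5)·(1 − 9.36/18.02) = 0.58

α = 0.58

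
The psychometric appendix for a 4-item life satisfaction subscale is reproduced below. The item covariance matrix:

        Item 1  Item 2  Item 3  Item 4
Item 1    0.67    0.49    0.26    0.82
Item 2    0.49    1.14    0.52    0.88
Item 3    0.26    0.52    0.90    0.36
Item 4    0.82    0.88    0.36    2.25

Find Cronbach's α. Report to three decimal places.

Cronbach's α = 0.764

ΣVar(i) = 0.67 + 1.14 + 0.90 + 2.25 = 4.96
Sum of the distinct covariances = 3.33
Var(T) = 4.96 + 2 × 3.33 = 11.62
α = (k/(k−1))·(1 − ΣVar(i)/Var(T)) = (4/3)·(1 − 4.96/11.62) = 0.764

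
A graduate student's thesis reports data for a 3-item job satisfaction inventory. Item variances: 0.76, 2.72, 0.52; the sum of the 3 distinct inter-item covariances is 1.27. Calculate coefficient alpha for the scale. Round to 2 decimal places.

α = 0.58

Σσᵢ² = 0.76 + 2.72 + 0.52 = 4.00
Sum of distinct covariances = 1.27
σ²_total = Σσᵢ² + 2·Σcov = 4.00 + 2 × 1.27 = 6.54
α = (3/2)·(1 − 4.00/6.54) = 0.58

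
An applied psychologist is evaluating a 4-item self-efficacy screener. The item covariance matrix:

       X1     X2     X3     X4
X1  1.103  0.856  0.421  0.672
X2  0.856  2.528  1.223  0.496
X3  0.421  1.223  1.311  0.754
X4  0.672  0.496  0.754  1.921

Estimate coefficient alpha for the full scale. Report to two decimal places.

Σσᵢ² = 1.103 + 2.528 + 1.311 + 1.921 = 6.863
Σ_{i<j} σ_ij = 4.422
Var(T) = 6.863 + 2 × 4.422 = 15.707
α = (k/(k−1))·(1 − Σσᵢ²/Var(T)) = (4/3)·(1 − 6.863/15.707) = 0.75

α = 0.75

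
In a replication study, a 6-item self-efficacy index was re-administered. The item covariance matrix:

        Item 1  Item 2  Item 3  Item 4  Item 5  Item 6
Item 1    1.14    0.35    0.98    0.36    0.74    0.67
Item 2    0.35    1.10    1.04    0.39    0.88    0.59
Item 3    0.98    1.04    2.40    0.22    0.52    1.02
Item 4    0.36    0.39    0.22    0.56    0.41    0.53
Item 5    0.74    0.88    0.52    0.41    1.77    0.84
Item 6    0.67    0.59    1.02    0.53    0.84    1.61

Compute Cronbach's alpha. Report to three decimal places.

sum of item variances = 1.14 + 1.10 + 2.40 + 0.56 + 1.77 + 1.61 = 8.58
Sum of off-diagonal covariances = 9.54
σ²_total = 8.58 + 2 × 9.54 = 27.66
α = (k/(k−1))·(1 − sum of item variances/σ²_total) = (6/5)·(1 − 8.58/27.66) = 0.828

α = 0.828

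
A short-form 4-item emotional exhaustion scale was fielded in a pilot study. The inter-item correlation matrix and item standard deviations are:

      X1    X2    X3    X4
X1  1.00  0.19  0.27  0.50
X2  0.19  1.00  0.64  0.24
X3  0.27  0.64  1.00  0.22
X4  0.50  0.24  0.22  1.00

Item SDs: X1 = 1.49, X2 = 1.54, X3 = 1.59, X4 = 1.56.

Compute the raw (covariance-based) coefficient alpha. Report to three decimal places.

coefficient alpha = 0.677

Σσ²ᵢ = 1.49² + 1.54² + 1.59² + 1.56² = 9.5534
Covariances σ_ij = r_ij · s_i · s_j:
  σ(X1,X2) = 0.19 × 1.49 × 1.54 = 0.4360
  σ(X1,X3) = 0.27 × 1.49 × 1.59 = 0.6397
  σ(X1,X4) = 0.50 × 1.49 × 1.56 = 1.1622
  σ(X2,X3) = 0.64 × 1.54 × 1.59 = 1.5671
  σ(X2,X4) = 0.24 × 1.54 × 1.56 = 0.5766
  σ(X3,X4) = 0.22 × 1.59 × 1.56 = 0.5457
σ²_T = Σσ²ᵢ + 2·Σσ_ij = 9.5534 + 2 × 4.9273 = 19.4080
α = (4/3)·(1 − 9.5534/19.4080) = 0.677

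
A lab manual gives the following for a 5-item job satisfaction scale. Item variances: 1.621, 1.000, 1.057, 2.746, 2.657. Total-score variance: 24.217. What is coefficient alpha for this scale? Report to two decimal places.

Σσᵢ² = 1.621 + 1.000 + 1.057 + 2.746 + 2.657 = 9.081
α = (k/(k−1))·(1 − Σσᵢ²/total variance) = (5/4)·(1 − 9.081/24.217) = 0.78

coefficient alpha = 0.78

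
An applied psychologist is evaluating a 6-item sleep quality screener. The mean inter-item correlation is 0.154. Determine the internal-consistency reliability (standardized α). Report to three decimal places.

Standardized α = k·r̄ / (1 + (k−1)·r̄) = 6 × 0.154 / (1 + 5 × 0.154)
  = 0.9240 / 1.7700 = 0.522

standardized α = 0.522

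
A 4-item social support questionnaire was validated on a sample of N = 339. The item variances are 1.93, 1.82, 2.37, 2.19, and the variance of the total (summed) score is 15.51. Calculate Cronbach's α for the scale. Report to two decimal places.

Σσ²ᵢ = 1.93 + 1.82 + 2.37 + 2.19 = 8.31
α = (k/(k−1))·(1 − Σσ²ᵢ/total variance) = (4/3)·(1 − 8.31/15.51) = 0.62

α = 0.62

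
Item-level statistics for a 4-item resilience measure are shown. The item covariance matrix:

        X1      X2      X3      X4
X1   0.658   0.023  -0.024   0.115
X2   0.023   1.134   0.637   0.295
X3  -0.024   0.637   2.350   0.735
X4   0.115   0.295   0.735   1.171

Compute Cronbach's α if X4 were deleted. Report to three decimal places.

Remaining items: X1, X2, X3 (k = 3).
ΣVar(i) = 0.658 + 1.134 + 2.350 = 4.142
Var(T) = 4.142 + 2 × 0.636 = 5.414
α (item deleted) = (3/2)·(1 − 4.142/5.414) = 0.352

α = 0.352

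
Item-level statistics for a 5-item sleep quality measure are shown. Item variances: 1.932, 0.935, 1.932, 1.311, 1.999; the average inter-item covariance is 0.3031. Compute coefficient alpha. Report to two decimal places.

Σσᵢ² = 1.932 + 0.935 + 1.932 + 1.311 + 1.999 = 8.109
Sum of the 10 distinct covariances = 10 × 0.3031 = 3.0310
σ²_total = Σσᵢ² + 2·Σcov = 8.109 + 2 × 3.0310 = 14.1710
α = (5/4)·(1 − 8.109/14.1710) = 0.53

α = 0.53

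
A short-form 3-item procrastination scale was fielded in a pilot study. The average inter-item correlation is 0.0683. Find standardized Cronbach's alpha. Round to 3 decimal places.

standardized Cronbach's alpha = 0.180

Standardized α = k·r̄ / (1 + (k−1)·r̄) = 3 × 0.0683 / (1 + 2 × 0.0683)
  = 0.2049 / 1.1366 = 0.180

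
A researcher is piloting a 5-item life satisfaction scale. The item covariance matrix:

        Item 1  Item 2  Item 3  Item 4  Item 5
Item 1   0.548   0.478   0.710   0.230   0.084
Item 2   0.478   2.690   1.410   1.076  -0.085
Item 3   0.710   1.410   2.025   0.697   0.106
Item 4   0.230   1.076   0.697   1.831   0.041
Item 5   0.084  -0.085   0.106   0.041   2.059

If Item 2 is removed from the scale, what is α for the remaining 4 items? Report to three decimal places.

Remaining items: Item 1, Item 3, Item 4, Item 5 (k = 4).
sum of item variances = 0.548 + 2.025 + 1.831 + 2.059 = 6.463
total variance = 6.463 + 2 × 1.868 = 10.199
α (item deleted) = (4/3)·(1 − 6.463/10.199) = 0.488

α = 0.488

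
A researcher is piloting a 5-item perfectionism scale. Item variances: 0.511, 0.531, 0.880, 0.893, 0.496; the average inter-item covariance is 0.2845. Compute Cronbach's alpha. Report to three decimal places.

sum of item variances = 0.511 + 0.531 + 0.880 + 0.893 + 0.496 = 3.311
Sum of the 10 distinct covariances = 10 × 0.2845 = 2.8450
total variance = sum of item variances + 2·Σcov = 3.311 + 2 × 2.8450 = 9.0010
α = (5/4)·(1 − 3.311/9.0010) = 0.790

α = 0.790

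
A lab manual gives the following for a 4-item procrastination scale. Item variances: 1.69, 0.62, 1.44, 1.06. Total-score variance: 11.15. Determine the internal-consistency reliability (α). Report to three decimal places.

α = 0.758

ΣVar(i) = 1.69 + 0.62 + 1.44 + 1.06 = 4.81
α = (k/(k−1))·(1 − ΣVar(i)/σ²_total) = (4/3)·(1 − 4.81/11.15) = 0.758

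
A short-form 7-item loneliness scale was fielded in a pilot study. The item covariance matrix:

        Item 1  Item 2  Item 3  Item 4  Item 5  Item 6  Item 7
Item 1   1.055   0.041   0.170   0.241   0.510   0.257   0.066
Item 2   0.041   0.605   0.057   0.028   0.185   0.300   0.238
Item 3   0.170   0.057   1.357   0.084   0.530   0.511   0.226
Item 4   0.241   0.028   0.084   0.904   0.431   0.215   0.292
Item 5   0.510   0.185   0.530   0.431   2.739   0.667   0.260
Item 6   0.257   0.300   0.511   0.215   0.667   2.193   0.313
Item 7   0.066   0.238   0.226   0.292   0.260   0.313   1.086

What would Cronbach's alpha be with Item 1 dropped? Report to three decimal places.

Cronbach's alpha = 0.593

Remaining items: Item 2, Item 3, Item 4, Item 5, Item 6, Item 7 (k = 6).
ΣVar(i) = 0.605 + 1.357 + 0.904 + 2.739 + 2.193 + 1.086 = 8.884
σ²_T = 8.884 + 2 × 4.337 = 17.558
α (item deleted) = (6/5)·(1 − 8.884/17.558) = 0.593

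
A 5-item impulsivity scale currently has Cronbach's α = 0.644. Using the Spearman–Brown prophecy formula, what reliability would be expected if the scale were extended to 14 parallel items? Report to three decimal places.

predicted reliability = 0.835

Length factor m = 14/5 = 2.8000
α' = m·α / (1 + (m−1)·α)
   = 14/5 × 0.644 / (1 + (14/5 − 1) × 0.644)
   = 1.8032 / 2.1592 = 0.835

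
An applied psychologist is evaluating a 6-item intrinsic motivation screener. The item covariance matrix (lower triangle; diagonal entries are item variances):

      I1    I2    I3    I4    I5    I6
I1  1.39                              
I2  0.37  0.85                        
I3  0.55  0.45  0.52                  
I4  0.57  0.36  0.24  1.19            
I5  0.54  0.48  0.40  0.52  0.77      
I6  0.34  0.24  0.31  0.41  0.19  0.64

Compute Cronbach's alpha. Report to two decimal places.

Σσ²ᵢ = 1.39 + 0.85 + 0.52 + 1.19 + 0.77 + 0.64 = 5.36
Sum of the distinct covariances = 5.97
total variance = 5.36 + 2 × 5.97 = 17.30
α = (k/(k−1))·(1 − Σσ²ᵢ/total variance) = (6/5)·(1 − 5.36/17.30) = 0.83

α = 0.83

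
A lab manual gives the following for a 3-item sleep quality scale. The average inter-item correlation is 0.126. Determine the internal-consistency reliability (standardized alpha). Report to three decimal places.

standardized alpha = 0.302

Standardized α = k·r̄ / (1 + (k−1)·r̄) = 3 × 0.126 / (1 + 2 × 0.126)
  = 0.3780 / 1.2520 = 0.302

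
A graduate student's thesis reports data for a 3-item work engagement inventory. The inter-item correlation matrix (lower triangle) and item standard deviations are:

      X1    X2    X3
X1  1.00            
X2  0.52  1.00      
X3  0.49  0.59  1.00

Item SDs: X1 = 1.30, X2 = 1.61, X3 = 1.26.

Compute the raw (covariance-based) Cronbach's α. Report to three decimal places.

Cronbach's α = 0.769

Σσ²ᵢ = 1.30² + 1.61² + 1.26² = 5.8697
Covariances σ_ij = r_ij · s_i · s_j:
  σ(X1,X2) = 0.52 × 1.30 × 1.61 = 1.0884
  σ(X1,X3) = 0.49 × 1.30 × 1.26 = 0.8026
  σ(X2,X3) = 0.59 × 1.61 × 1.26 = 1.1969
σ²_T = Σσ²ᵢ + 2·Σσ_ij = 5.8697 + 2 × 3.0879 = 12.0455
α = (3/2)·(1 − 5.8697/12.0455) = 0.769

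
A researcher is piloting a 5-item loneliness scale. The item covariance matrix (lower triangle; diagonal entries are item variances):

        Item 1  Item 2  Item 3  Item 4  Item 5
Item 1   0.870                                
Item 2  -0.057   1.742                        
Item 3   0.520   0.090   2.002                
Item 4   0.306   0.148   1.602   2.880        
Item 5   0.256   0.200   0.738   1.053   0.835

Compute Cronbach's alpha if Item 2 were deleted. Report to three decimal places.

α = 0.768

Remaining items: Item 1, Item 3, Item 4, Item 5 (k = 4).
Σσᵢ² = 0.870 + 2.002 + 2.880 + 0.835 = 6.587
σ²_total = 6.587 + 2 × 4.475 = 15.537
α (item deleted) = (4/3)·(1 − 6.587/15.537) = 0.768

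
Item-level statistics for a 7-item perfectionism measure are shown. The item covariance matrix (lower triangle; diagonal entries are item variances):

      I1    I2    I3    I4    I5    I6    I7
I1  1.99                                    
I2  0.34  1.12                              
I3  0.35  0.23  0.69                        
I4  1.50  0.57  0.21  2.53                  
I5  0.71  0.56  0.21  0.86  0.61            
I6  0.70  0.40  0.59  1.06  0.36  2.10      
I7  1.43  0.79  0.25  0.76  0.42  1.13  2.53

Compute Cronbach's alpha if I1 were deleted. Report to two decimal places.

Remaining items: I2, I3, I4, I5, I6, I7 (k = 6).
Σσ²ᵢ = 1.12 + 0.69 + 2.53 + 0.61 + 2.10 + 2.53 = 9.58
total variance = 9.58 + 2 × 8.40 = 26.38
α (item deleted) = (6/5)·(1 − 9.58/26.38) = 0.76

Cronbach's alpha = 0.76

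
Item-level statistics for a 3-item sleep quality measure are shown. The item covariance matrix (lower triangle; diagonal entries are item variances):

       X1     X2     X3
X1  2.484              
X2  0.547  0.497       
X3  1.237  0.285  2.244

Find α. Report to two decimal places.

α = 0.66

ΣVar(i) = 2.484 + 0.497 + 2.244 = 5.225
Sum of the distinct covariances = 2.069
σ²_total = 5.225 + 2 × 2.069 = 9.363
α = (k/(k−1))·(1 − ΣVar(i)/σ²_total) = (3/2)·(1 − 5.225/9.363) = 0.66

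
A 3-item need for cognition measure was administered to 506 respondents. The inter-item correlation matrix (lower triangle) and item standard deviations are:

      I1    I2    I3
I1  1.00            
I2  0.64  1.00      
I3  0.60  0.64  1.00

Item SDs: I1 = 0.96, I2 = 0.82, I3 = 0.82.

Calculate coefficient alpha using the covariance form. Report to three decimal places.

coefficient alpha = 0.831

Σσ²ᵢ = 0.96² + 0.82² + 0.82² = 2.2664
Covariances σ_ij = r_ij · s_i · s_j:
  σ(I1,I2) = 0.64 × 0.96 × 0.82 = 0.5038
  σ(I1,I3) = 0.60 × 0.96 × 0.82 = 0.4723
  σ(I2,I3) = 0.64 × 0.82 × 0.82 = 0.4303
σ²_T = Σσ²ᵢ + 2·Σσ_ij = 2.2664 + 2 × 1.4064 = 5.0792
α = (3/2)·(1 − 2.2664/5.0792) = 0.831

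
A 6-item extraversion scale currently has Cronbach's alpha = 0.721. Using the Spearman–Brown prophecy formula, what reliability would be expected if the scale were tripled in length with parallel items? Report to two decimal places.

Length factor m = 3
α' = m·α / (1 + (m−1)·α)
   = 3 × 0.721 / (1 + (3 − 1) × 0.721)
   = 2.1630 / 2.4420 = 0.89

predicted reliability = 0.89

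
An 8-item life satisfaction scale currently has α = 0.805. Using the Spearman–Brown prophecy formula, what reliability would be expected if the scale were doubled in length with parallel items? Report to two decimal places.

predicted reliability = 0.89

Length factor m = 2
α' = m·α / (1 + (m−1)·α)
   = 2 × 0.805 / (1 + (2 − 1) × 0.805)
   = 1.6100 / 1.8050 = 0.89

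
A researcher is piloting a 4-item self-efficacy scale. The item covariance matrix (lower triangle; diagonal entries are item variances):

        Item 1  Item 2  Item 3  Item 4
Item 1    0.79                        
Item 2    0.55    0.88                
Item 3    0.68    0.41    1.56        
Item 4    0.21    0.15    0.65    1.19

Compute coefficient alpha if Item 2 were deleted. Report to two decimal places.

Remaining items: Item 1, Item 3, Item 4 (k = 3).
ΣVar(i) = 0.79 + 1.56 + 1.19 = 3.54
total variance = 3.54 + 2 × 1.54 = 6.62
α (item deleted) = (3/2)·(1 − 3.54/6.62) = 0.70

coefficient alpha = 0.70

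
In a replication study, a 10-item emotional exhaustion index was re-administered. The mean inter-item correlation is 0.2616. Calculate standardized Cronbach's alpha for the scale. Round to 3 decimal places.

standardized Cronbach's alpha = 0.780

Standardized α = k·r̄ / (1 + (k−1)·r̄) = 10 × 0.2616 / (1 + 9 × 0.2616)
  = 2.6160 / 3.3544 = 0.780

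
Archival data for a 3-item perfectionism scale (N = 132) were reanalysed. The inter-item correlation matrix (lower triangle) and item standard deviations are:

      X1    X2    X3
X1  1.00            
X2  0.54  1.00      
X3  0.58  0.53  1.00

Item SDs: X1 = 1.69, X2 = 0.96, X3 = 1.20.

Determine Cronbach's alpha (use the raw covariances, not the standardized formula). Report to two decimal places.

Σσ²ᵢ = 1.69² + 0.96² + 1.20² = 5.2177
Covariances σ_ij = r_ij · s_i · s_j:
  σ(X1,X2) = 0.54 × 1.69 × 0.96 = 0.8761
  σ(X1,X3) = 0.58 × 1.69 × 1.20 = 1.1762
  σ(X2,X3) = 0.53 × 0.96 × 1.20 = 0.6106
σ²_T = Σσ²ᵢ + 2·Σσ_ij = 5.2177 + 2 × 2.6629 = 10.5435
α = (3/2)·(1 − 5.2177/10.5435) = 0.76

α = 0.76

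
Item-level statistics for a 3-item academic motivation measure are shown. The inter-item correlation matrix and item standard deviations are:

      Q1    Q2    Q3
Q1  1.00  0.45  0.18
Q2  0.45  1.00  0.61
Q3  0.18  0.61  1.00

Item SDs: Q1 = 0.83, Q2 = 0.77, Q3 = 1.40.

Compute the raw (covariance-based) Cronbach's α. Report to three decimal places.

Σσ²ᵢ = 0.83² + 0.77² + 1.40² = 3.2418
Covariances σ_ij = r_ij · s_i · s_j:
  σ(Q1,Q2) = 0.45 × 0.83 × 0.77 = 0.2876
  σ(Q1,Q3) = 0.18 × 0.83 × 1.40 = 0.2092
  σ(Q2,Q3) = 0.61 × 0.77 × 1.40 = 0.6576
σ²_T = Σσ²ᵢ + 2·Σσ_ij = 3.2418 + 2 × 1.1544 = 5.5506
α = (3/2)·(1 − 3.2418/5.5506) = 0.624

Cronbach's α = 0.624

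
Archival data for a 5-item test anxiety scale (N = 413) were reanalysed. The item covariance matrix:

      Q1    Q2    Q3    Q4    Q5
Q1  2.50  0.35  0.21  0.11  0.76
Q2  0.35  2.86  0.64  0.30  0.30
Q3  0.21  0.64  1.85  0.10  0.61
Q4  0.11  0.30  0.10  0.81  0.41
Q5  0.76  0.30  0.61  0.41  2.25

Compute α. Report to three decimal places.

Σσ²ᵢ = 2.50 + 2.86 + 1.85 + 0.81 + 2.25 = 10.27
Σ_{i<j} σ_ij = 3.79
Var(T) = 10.27 + 2 × 3.79 = 17.85
α = (k/(k−1))·(1 − Σσ²ᵢ/Var(T)) = (5/4)·(1 − 10.27/17.85) = 0.531

α = 0.531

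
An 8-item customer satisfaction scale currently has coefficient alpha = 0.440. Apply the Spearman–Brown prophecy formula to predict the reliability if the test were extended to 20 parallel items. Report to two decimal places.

predicted reliability = 0.66

Length factor m = 20/8 = 2.5000
α' = m·α / (1 + (m−1)·α)
   = 20/8 × 0.440 / (1 + (20/8 − 1) × 0.440)
   = 1.1000 / 1.6600 = 0.66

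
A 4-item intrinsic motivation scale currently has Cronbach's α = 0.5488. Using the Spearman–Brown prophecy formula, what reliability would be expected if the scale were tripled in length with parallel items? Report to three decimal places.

Length factor m = 3
α' = m·α / (1 + (m−1)·α)
   = 3 × 0.5488 / (1 + (3 − 1) × 0.5488)
   = 1.6464 / 2.0976 = 0.785

predicted reliability = 0.785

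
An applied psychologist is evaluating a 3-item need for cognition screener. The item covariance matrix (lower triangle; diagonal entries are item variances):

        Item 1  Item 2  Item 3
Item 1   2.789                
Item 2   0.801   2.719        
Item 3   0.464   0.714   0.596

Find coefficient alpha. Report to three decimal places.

sum of item variances = 2.789 + 2.719 + 0.596 = 6.104
Σ_{i<j} σ_ij = 1.979
total variance = 6.104 + 2 × 1.979 = 10.062
α = (k/(k−1))·(1 − sum of item variances/total variance) = (3/2)·(1 − 6.104/10.062) = 0.590

coefficient alpha = 0.590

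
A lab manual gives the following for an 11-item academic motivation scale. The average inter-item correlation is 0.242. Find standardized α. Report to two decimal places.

Standardized α = k·r̄ / (1 + (k−1)·r̄) = 11 × 0.242 / (1 + 10 × 0.242)
  = 2.6620 / 3.4200 = 0.78

α = 0.78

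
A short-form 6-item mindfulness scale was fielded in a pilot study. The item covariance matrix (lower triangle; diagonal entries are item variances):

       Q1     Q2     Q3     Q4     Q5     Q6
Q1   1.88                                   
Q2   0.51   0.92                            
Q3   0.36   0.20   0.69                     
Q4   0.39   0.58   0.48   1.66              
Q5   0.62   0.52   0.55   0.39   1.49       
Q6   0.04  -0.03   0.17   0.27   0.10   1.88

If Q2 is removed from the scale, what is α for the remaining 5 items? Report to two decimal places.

Remaining items: Q1, Q3, Q4, Q5, Q6 (k = 5).
sum of item variances = 1.88 + 0.69 + 1.66 + 1.49 + 1.88 = 7.60
σ²_total = 7.60 + 2 × 3.37 = 14.34
α (item deleted) = (5/4)·(1 − 7.60/14.34) = 0.59

α = 0.59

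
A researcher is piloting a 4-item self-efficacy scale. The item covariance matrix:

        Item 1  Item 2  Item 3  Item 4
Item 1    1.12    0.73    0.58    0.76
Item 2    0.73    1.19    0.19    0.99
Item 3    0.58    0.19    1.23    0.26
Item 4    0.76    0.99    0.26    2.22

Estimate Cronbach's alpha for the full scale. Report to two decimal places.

Σσ²ᵢ = 1.12 + 1.19 + 1.23 + 2.22 = 5.76
Σ_{i<j} σ_ij = 3.51
total variance = 5.76 + 2 × 3.51 = 12.78
α = (k/(k−1))·(1 − Σσ²ᵢ/total variance) = (4/3)·(1 − 5.76/12.78) = 0.73

α = 0.73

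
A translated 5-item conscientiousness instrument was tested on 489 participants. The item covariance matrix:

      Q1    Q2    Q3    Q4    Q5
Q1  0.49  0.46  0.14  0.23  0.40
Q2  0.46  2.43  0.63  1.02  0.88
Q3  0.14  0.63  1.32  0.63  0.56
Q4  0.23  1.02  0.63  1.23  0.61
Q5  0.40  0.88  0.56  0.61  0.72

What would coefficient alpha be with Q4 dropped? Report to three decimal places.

Remaining items: Q1, Q2, Q3, Q5 (k = 4).
Σσᵢ² = 0.49 + 2.43 + 1.32 + 0.72 = 4.96
σ²_total = 4.96 + 2 × 3.07 = 11.10
α (item deleted) = (4/3)·(1 − 4.96/11.10) = 0.738

coefficient alpha = 0.738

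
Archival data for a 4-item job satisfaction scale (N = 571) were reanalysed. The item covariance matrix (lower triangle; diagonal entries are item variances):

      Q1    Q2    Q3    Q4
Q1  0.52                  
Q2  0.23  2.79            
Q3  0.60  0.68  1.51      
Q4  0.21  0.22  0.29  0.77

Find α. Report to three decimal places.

α = 0.592

sum of item variances = 0.52 + 2.79 + 1.51 + 0.77 = 5.59
Σ_{i<j} σ_ij = 2.23
Var(T) = 5.59 + 2 × 2.23 = 10.05
α = (k/(k−1))·(1 − sum of item variances/Var(T)) = (4/3)·(1 − 5.59/10.05) = 0.592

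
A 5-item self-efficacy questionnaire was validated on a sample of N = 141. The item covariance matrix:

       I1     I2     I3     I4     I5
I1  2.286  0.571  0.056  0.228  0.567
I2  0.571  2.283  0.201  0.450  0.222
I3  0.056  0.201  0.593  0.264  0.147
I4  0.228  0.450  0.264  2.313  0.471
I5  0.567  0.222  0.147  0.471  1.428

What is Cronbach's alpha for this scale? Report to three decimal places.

sum of item variances = 2.286 + 2.283 + 0.593 + 2.313 + 1.428 = 8.903
Sum of the distinct covariances = 3.177
σ²_total = 8.903 + 2 × 3.177 = 15.257
α = (k/(k−1))·(1 − sum of item variances/σ²_total) = (5/4)·(1 − 8.903/15.257) = 0.521

Cronbach's alpha = 0.521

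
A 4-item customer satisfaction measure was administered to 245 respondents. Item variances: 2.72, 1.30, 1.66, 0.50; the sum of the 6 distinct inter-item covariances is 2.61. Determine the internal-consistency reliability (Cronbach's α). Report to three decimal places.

Σσ²ᵢ = 2.72 + 1.30 + 1.66 + 0.50 = 6.18
Sum of distinct covariances = 2.61
σ²_T = Σσ²ᵢ + 2·Σcov = 6.18 + 2 × 2.61 = 11.40
α = (4/3)·(1 − 6.18/11.40) = 0.611

Cronbach's α = 0.611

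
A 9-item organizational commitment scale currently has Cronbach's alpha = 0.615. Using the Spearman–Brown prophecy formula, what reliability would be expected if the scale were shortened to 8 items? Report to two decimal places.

predicted reliability = 0.59

Length factor m = 8/9 = 0.8889
α' = m·α / (1 − (1−m)·α)
   = 8/9 × 0.615 / (1 − (1 − 8/9) × 0.615)
   = 0.5467 / 0.9317 = 0.59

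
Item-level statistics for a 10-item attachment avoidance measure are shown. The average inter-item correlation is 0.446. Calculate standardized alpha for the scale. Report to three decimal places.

standardized alpha = 0.890

Standardized α = k·r̄ / (1 + (k−1)·r̄) = 10 × 0.446 / (1 + 9 × 0.446)
  = 4.4600 / 5.0140 = 0.890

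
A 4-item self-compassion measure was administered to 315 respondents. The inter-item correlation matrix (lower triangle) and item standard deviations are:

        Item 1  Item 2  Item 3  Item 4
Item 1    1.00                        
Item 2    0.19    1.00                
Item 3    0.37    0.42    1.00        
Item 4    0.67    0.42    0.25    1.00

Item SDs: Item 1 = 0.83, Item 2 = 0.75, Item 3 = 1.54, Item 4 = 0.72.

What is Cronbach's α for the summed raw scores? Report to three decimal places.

Cronbach's α = 0.652

Σσ²ᵢ = 0.83² + 0.75² + 1.54² + 0.72² = 4.1414
Covariances σ_ij = r_ij · s_i · s_j:
  σ(Item 1,Item 2) = 0.19 × 0.83 × 0.75 = 0.1183
  σ(Item 1,Item 3) = 0.37 × 0.83 × 1.54 = 0.4729
  σ(Item 1,Item 4) = 0.67 × 0.83 × 0.72 = 0.4004
  σ(Item 2,Item 3) = 0.42 × 0.75 × 1.54 = 0.4851
  σ(Item 2,Item 4) = 0.42 × 0.75 × 0.72 = 0.2268
  σ(Item 3,Item 4) = 0.25 × 1.54 × 0.72 = 0.2772
σ²_T = Σσ²ᵢ + 2·Σσ_ij = 4.1414 + 2 × 1.9807 = 8.1028
α = (4/3)·(1 − 4.1414/8.1028) = 0.652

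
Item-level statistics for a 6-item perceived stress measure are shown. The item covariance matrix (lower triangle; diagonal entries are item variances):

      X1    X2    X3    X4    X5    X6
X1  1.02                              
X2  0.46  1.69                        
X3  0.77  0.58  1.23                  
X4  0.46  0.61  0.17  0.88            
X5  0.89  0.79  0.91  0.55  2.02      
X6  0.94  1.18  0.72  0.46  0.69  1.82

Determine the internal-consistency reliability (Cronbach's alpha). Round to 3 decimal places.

ΣVar(i) = 1.02 + 1.69 + 1.23 + 0.88 + 2.02 + 1.82 = 8.66
Sum of off-diagonal covariances = 10.18
σ²_total = 8.66 + 2 × 10.18 = 29.02
α = (k/(k−1))·(1 − ΣVar(i)/σ²_total) = (6/5)·(1 − 8.66/29.02) = 0.842

α = 0.842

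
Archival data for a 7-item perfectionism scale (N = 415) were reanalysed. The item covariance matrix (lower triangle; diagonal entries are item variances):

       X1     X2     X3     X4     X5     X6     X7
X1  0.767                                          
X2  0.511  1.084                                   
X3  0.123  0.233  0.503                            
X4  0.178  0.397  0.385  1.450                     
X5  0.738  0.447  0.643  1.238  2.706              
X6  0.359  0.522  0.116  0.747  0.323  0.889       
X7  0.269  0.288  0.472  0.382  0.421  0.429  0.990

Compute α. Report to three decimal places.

Σσᵢ² = 0.767 + 1.084 + 0.503 + 1.450 + 2.706 + 0.889 + 0.990 = 8.389
Sum of off-diagonal covariances = 9.221
total variance = 8.389 + 2 × 9.221 = 26.831
α = (k/(k−1))·(1 − Σσᵢ²/total variance) = (7/6)·(1 − 8.389/26.831) = 0.802

α = 0.802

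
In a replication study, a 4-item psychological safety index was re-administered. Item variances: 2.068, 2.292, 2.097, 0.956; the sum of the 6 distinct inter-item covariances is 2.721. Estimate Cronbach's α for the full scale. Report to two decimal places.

Cronbach's α = 0.56

ΣVar(i) = 2.068 + 2.292 + 2.097 + 0.956 = 7.413
Sum of distinct covariances = 2.721
σ²_total = ΣVar(i) + 2·Σcov = 7.413 + 2 × 2.721 = 12.855
α = (4/3)·(1 − 7.413/12.855) = 0.56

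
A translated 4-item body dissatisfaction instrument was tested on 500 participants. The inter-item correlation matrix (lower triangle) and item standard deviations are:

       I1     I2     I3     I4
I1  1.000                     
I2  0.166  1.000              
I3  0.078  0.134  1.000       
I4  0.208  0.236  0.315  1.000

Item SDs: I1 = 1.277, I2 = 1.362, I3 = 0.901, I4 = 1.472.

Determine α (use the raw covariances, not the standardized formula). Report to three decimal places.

α = 0.481

Σσ²ᵢ = 1.277² + 1.362² + 0.901² + 1.472² = 6.4644
Covariances σ_ij = r_ij · s_i · s_j:
  σ(I1,I2) = 0.166 × 1.277 × 1.362 = 0.2887
  σ(I1,I3) = 0.078 × 1.277 × 0.901 = 0.0897
  σ(I1,I4) = 0.208 × 1.277 × 1.472 = 0.3910
  σ(I2,I3) = 0.134 × 1.362 × 0.901 = 0.1644
  σ(I2,I4) = 0.236 × 1.362 × 1.472 = 0.4731
  σ(I3,I4) = 0.315 × 0.901 × 1.472 = 0.4178
σ²_T = Σσ²ᵢ + 2·Σσ_ij = 6.4644 + 2 × 1.8247 = 10.1138
α = (4/3)·(1 − 6.4644/10.1138) = 0.481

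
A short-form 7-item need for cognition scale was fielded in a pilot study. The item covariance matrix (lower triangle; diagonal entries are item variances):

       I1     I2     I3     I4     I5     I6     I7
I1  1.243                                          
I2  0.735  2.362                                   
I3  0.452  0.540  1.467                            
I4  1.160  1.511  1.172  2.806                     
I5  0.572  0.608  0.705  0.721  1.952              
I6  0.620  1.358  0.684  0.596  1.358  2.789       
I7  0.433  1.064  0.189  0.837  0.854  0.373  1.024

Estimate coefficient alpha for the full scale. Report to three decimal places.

Σσᵢ² = 1.243 + 2.362 + 1.467 + 2.806 + 1.952 + 2.789 + 1.024 = 13.643
Sum of off-diagonal covariances = 16.542
Var(T) = 13.643 + 2 × 16.542 = 46.727
α = (k/(k−1))·(1 − Σσᵢ²/Var(T)) = (7/6)·(1 − 13.643/46.727) = 0.826

coefficient alpha = 0.826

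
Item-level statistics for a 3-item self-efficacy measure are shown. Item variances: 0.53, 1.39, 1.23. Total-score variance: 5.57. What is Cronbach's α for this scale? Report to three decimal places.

Cronbach's α = 0.652

Σσᵢ² = 0.53 + 1.39 + 1.23 = 3.15
α = (k/(k−1))·(1 − Σσᵢ²/Var(T)) = (3/2)·(1 − 3.15/5.57) = 0.652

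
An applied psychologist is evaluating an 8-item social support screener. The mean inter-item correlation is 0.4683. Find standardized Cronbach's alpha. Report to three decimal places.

standardized Cronbach's alpha = 0.876

Standardized α = k·r̄ / (1 + (k−1)·r̄) = 8 × 0.4683 / (1 + 7 × 0.4683)
  = 3.7464 / 4.2781 = 0.876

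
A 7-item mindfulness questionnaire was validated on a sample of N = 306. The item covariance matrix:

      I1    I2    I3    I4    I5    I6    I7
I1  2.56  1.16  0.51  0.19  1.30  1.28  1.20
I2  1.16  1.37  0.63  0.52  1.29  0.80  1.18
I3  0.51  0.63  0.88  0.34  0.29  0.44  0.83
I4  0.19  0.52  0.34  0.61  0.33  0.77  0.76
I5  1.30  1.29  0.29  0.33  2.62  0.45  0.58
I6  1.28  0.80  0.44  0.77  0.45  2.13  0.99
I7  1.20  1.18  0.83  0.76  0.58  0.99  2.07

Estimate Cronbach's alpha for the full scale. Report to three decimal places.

α = 0.842

sum of item variances = 2.56 + 1.37 + 0.88 + 0.61 + 2.62 + 2.13 + 2.07 = 12.24
Sum of the distinct covariances = 15.84
σ²_total = 12.24 + 2 × 15.84 = 43.92
α = (k/(k−1))·(1 − sum of item variances/σ²_total) = (7/6)·(1 − 12.24/43.92) = 0.842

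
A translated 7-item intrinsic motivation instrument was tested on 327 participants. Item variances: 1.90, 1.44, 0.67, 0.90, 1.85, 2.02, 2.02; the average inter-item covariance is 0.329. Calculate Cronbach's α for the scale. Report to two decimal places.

ΣVar(i) = 1.90 + 1.44 + 0.67 + 0.90 + 1.85 + 2.02 + 2.02 = 10.80
Sum of the 21 distinct covariances = 21 × 0.329 = 6.909
Var(T) = ΣVar(i) + 2·Σcov = 10.80 + 2 × 6.909 = 24.618
α = (7/6)·(1 − 10.80/24.618) = 0.65

α = 0.65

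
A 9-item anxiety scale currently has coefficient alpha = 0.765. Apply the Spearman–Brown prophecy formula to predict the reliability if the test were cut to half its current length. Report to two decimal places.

predicted reliability = 0.62

Length factor m = 1/2
α' = m·α / (1 − (1−m)·α)
   = 1/2 × 0.765 / (1 − (1 − 1/2) × 0.765)
   = 0.3825 / 0.6175 = 0.62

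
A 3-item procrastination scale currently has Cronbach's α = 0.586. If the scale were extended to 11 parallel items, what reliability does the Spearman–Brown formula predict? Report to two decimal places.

predicted reliability = 0.84

Length factor m = 11/3 = 3.6667
α' = m·α / (1 + (m−1)·α)
   = 11/3 × 0.586 / (1 + (11/3 − 1) × 0.586)
   = 2.1487 / 2.5627 = 0.84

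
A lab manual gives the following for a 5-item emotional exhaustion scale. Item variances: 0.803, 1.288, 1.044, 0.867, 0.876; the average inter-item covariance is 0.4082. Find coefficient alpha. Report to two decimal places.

ΣVar(i) = 0.803 + 1.288 + 1.044 + 0.867 + 0.876 = 4.878
Sum of the 10 distinct covariances = 10 × 0.4082 = 4.0820
Var(T) = ΣVar(i) + 2·Σcov = 4.878 + 2 × 4.0820 = 13.0420
α = (5/4)·(1 − 4.878/13.0420) = 0.78

α = 0.78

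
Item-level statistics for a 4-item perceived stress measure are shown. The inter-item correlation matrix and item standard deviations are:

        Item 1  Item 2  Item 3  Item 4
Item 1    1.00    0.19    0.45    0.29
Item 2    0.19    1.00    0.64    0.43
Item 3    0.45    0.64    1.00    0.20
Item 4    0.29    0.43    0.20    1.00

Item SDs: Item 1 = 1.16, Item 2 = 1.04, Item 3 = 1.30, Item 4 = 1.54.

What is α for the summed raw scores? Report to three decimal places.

Σσ²ᵢ = 1.16² + 1.04² + 1.30² + 1.54² = 6.4888
Covariances σ_ij = r_ij · s_i · s_j:
  σ(Item 1,Item 2) = 0.19 × 1.16 × 1.04 = 0.2292
  σ(Item 1,Item 3) = 0.45 × 1.16 × 1.30 = 0.6786
  σ(Item 1,Item 4) = 0.29 × 1.16 × 1.54 = 0.5181
  σ(Item 2,Item 3) = 0.64 × 1.04 × 1.30 = 0.8653
  σ(Item 2,Item 4) = 0.43 × 1.04 × 1.54 = 0.6887
  σ(Item 3,Item 4) = 0.20 × 1.30 × 1.54 = 0.4004
σ²_T = Σσ²ᵢ + 2·Σσ_ij = 6.4888 + 2 × 3.3803 = 13.2494
α = (4/3)·(1 − 6.4888/13.2494) = 0.680

α = 0.680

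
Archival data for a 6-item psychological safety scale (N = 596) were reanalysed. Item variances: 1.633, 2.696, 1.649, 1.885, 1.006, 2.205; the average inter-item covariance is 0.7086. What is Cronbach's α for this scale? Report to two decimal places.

Σσ²ᵢ = 1.633 + 2.696 + 1.649 + 1.885 + 1.006 + 2.205 = 11.074
Sum of the 15 distinct covariances = 15 × 0.7086 = 10.6290
total variance = Σσ²ᵢ + 2·Σcov = 11.074 + 2 × 10.6290 = 32.3320
α = (6/5)·(1 − 11.074/32.3320) = 0.79

Cronbach's α = 0.79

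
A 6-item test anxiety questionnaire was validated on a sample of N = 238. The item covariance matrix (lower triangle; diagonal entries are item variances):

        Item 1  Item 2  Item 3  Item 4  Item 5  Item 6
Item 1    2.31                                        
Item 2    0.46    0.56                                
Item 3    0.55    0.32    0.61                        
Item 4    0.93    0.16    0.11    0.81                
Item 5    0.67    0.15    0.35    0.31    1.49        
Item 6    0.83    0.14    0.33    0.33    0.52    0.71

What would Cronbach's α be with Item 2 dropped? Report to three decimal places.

α = 0.781

Remaining items: Item 1, Item 3, Item 4, Item 5, Item 6 (k = 5).
ΣVar(i) = 2.31 + 0.61 + 0.81 + 1.49 + 0.71 = 5.93
total variance = 5.93 + 2 × 4.93 = 15.79
α (item deleted) = (5/4)·(1 − 5.93/15.79) = 0.781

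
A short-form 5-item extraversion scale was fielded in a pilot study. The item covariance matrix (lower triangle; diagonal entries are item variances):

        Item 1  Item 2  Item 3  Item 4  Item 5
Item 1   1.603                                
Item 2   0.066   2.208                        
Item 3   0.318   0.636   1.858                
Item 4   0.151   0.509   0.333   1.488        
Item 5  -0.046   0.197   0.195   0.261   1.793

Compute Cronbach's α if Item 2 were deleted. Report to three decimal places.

α = 0.353

Remaining items: Item 1, Item 3, Item 4, Item 5 (k = 4).
Σσᵢ² = 1.603 + 1.858 + 1.488 + 1.793 = 6.742
σ²_total = 6.742 + 2 × 1.212 = 9.166
α (item deleted) = (4/3)·(1 − 6.742/9.166) = 0.353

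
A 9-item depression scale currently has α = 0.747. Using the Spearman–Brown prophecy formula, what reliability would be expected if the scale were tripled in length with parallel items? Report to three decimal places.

predicted reliability = 0.899

Length factor m = 3
α' = m·α / (1 + (m−1)·α)
   = 3 × 0.747 / (1 + (3 − 1) × 0.747)
   = 2.2410 / 2.4940 = 0.899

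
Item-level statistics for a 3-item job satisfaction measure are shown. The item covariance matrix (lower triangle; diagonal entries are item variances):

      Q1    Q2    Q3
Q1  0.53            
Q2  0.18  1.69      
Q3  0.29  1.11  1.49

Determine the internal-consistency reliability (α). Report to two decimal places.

α = 0.69

Σσᵢ² = 0.53 + 1.69 + 1.49 = 3.71
Σ_{i<j} σ_ij = 1.58
σ²_T = 3.71 + 2 × 1.58 = 6.87
α = (k/(k−1))·(1 − Σσᵢ²/σ²_T) = (3/2)·(1 − 3.71/6.87) = 0.69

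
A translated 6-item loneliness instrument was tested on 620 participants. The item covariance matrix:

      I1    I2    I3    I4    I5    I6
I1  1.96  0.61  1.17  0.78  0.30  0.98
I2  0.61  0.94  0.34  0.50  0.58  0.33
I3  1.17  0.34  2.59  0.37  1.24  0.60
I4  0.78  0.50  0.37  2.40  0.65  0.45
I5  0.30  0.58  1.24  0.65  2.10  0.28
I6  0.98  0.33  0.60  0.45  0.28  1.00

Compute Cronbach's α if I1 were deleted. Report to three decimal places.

Cronbach's α = 0.677

Remaining items: I2, I3, I4, I5, I6 (k = 5).
ΣVar(i) = 0.94 + 2.59 + 2.40 + 2.10 + 1.00 = 9.03
Var(T) = 9.03 + 2 × 5.34 = 19.71
α (item deleted) = (5/4)·(1 − 9.03/19.71) = 0.677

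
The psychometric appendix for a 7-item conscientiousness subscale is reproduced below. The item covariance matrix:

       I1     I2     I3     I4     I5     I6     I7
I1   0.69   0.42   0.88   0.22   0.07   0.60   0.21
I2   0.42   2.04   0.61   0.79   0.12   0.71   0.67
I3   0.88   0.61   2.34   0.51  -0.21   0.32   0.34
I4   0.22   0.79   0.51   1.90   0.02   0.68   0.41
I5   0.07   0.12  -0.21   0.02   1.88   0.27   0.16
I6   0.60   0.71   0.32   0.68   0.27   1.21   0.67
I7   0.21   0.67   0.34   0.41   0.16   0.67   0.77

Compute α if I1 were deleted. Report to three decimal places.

α = 0.654

Remaining items: I2, I3, I4, I5, I6, I7 (k = 6).
Σσ²ᵢ = 2.04 + 2.34 + 1.90 + 1.88 + 1.21 + 0.77 = 10.14
σ²_T = 10.14 + 2 × 6.07 = 22.28
α (item deleted) = (6/5)·(1 − 10.14/22.28) = 0.654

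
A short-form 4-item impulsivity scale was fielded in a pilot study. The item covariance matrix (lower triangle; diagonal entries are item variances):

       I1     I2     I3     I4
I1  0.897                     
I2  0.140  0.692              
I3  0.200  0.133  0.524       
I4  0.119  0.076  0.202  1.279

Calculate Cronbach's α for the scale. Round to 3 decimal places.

Σσ²ᵢ = 0.897 + 0.692 + 0.524 + 1.279 = 3.392
Sum of off-diagonal covariances = 0.870
total variance = 3.392 + 2 × 0.870 = 5.132
α = (k/(k−1))·(1 − Σσ²ᵢ/total variance) = (4/3)·(1 − 3.392/5.132) = 0.452

α = 0.452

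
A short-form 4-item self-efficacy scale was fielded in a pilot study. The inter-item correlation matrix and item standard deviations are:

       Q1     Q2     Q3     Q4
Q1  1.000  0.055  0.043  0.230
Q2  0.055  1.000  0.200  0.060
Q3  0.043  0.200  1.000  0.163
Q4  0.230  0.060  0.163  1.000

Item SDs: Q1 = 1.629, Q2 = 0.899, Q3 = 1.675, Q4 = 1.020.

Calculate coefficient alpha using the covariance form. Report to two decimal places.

Σσ²ᵢ = 1.629² + 0.899² + 1.675² + 1.020² = 7.3079
Covariances σ_ij = r_ij · s_i · s_j:
  σ(Q1,Q2) = 0.055 × 1.629 × 0.899 = 0.0805
  σ(Q1,Q3) = 0.043 × 1.629 × 1.675 = 0.1173
  σ(Q1,Q4) = 0.230 × 1.629 × 1.020 = 0.3822
  σ(Q2,Q3) = 0.200 × 0.899 × 1.675 = 0.3012
  σ(Q2,Q4) = 0.060 × 0.899 × 1.020 = 0.0550
  σ(Q3,Q4) = 0.163 × 1.675 × 1.020 = 0.2785
σ²_T = Σσ²ᵢ + 2·Σσ_ij = 7.3079 + 2 × 1.2147 = 9.7373
α = (4/3)·(1 − 7.3079/9.7373) = 0.33

coefficient alpha = 0.33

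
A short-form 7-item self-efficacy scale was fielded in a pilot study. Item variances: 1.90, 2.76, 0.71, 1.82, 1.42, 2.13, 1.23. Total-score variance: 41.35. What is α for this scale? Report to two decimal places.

α = 0.83

Σσ²ᵢ = 1.90 + 2.76 + 0.71 + 1.82 + 1.42 + 2.13 + 1.23 = 11.97
α = (k/(k−1))·(1 − Σσ²ᵢ/σ²_total) = (7/6)·(1 − 11.97/41.35) = 0.83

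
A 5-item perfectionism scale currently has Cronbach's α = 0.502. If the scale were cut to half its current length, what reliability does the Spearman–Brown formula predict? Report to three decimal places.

Length factor m = 1/2
α' = m·α / (1 − (1−m)·α)
   = 1/2 × 0.502 / (1 − (1 − 1/2) × 0.502)
   = 0.2510 / 0.7490 = 0.335

predicted reliability = 0.335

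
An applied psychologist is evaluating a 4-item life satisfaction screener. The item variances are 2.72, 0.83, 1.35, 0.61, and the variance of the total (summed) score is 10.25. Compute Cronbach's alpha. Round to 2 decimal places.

Σσ²ᵢ = 2.72 + 0.83 + 1.35 + 0.61 = 5.51
α = (k/(k−1))·(1 − Σσ²ᵢ/total variance) = (4/3)·(1 − 5.51/10.25) = 0.62

Cronbach's alpha = 0.62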